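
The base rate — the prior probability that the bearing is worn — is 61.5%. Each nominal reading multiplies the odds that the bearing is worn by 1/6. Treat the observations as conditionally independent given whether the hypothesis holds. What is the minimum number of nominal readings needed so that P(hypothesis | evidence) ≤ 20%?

Prior odds = 0.615/0.385 = 123/77.
Likelihood ratio per nominal reading = 1/6.
Target posterior odds = 0.2/0.8 = 0.25.
Need (123/77) × (1/6)ⁿ ≤ 0.25, i.e. (1/6)ⁿ ≤ 77/492.
(1/6)¹ = 1/6 is still above 77/492 but (1/6)² = 1/36 is at or below it, so n = 2.

2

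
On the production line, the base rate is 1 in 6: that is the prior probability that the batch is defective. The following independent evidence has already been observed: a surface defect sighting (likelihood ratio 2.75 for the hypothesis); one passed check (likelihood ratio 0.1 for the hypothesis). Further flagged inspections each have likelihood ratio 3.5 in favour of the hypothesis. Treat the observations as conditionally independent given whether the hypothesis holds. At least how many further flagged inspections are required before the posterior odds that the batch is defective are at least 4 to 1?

4

Prior odds = (1/6)/(5/6) = 0.2.
Combined Bayes factor of the evidence already in hand = 2.75 × 0.1 = 0.275.
Odds after that evidence = 0.2 × 0.275 = 0.055.
Target odds = 4.
Need 3.5ⁿ ≥ 4 ÷ 0.055 = 800/11.
3.5³ = 42.875 falls short of 800/11 but 3.5⁴ = 150.0625 reaches it, so n = 4.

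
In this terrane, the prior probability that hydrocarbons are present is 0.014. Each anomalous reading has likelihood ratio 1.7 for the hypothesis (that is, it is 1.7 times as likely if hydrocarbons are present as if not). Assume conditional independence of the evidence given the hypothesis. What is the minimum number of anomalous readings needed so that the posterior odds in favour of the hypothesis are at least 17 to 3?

12

Prior odds = 0.014/0.986 = 7/493.
Likelihood ratio per anomalous reading = 1.7.
Target odds = 17/3.
Need (7/493) × 1.7ⁿ ≥ 17/3, i.e. 1.7ⁿ ≥ 8381/21.
1.7¹¹ ≈342.719 falls short of 8381/21 but 1.7¹² ≈582.622 reaches it, so n = 12.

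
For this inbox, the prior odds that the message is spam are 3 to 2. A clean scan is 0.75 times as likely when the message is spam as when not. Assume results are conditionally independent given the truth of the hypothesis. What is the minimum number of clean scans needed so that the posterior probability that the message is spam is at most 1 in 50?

Prior odds = 1.5.
Likelihood ratio per clean scan = 0.75.
Target odds: 0.02 ÷ 0.98 = 1/49.
Need 1.5 × 0.75ⁿ ≤ 1/49, i.e. 0.75ⁿ ≤ 2/147.
0.75¹⁴ = 4782969/268435456 is still above 2/147 but 0.75¹⁵ ≈0.0133635 is at or below it, so n = 15.

15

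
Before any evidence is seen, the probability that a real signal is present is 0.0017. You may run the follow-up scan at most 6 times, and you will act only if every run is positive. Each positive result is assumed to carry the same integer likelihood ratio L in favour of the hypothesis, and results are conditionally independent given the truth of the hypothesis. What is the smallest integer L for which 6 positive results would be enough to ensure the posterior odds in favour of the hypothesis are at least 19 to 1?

Prior odds = 0.0017/0.9983 = 17/9983.
Target odds = 19.
Need L⁶ ≥ 19 ÷ (17/9983) = 189677/17.
4⁶ = 4096 < 189677/17 ≤ 15625 = 5⁶, so L = 5.

5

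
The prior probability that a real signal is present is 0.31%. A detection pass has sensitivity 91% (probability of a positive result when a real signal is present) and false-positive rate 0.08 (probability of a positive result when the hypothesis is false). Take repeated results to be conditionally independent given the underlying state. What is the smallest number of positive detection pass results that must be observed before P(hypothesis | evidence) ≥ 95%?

4

Prior odds: 0.0031 ÷ 0.9969 = 31/9969.
Likelihood ratio of a positive result = 0.91/0.08 = 11.375.
Target posterior odds = 0.95/0.05 = 19.
Require 11.375ⁿ ≥ 19 ÷ (31/9969) = 189411/31.
11.375³ = 753571/512 falls short of 189411/31 but 11.375⁴ = 68574961/4096 reaches it, so n = 4.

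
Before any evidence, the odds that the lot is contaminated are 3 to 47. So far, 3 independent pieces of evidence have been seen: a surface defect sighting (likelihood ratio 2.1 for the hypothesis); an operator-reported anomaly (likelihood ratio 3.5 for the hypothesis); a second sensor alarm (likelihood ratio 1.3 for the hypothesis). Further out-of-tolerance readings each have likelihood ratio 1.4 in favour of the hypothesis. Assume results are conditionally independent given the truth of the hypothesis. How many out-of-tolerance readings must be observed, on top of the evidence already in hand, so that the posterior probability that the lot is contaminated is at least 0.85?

7

Prior odds = 3/47.
Combined Bayes factor of the evidence already in hand = 2.1 × 3.5 × 1.3 = 9.555.
Odds after that evidence = (3/47) × 9.555 = 5733/9400.
Target odds = 0.85/0.15 = 17/3.
Need 1.4ⁿ ≥ 17/3 ÷ (5733/9400) = 159800/17199.
1.4⁶ = 117649/15625 falls short of 159800/17199 but 1.4⁷ = 823543/78125 reaches it, so n = 7.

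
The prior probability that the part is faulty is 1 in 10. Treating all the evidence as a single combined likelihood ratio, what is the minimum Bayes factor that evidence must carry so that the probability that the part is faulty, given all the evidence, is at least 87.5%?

Prior odds = 0.1/0.9 = 1/9.
Target odds = 0.875/0.125 = 7.
Required Bayes factor = 7 ÷ (1/9) = 63.

63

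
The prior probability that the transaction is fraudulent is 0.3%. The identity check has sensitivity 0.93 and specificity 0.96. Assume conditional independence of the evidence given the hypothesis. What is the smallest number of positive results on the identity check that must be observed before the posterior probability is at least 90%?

Prior odds = 0.003/0.997 = 3/997.
False-positive rate = 1 − 0.96 = 0.04; likelihood ratio of a positive = 0.93/0.04 = 23.25.
Target posterior odds = 0.9/0.1 = 9.
Need (3/997) × 23.25ⁿ ≥ 9, i.e. 23.25ⁿ ≥ 2991.
23.25² = 540.5625 falls short of 2991 but 23.25³ = 804357/64 reaches it, so n = 3.

3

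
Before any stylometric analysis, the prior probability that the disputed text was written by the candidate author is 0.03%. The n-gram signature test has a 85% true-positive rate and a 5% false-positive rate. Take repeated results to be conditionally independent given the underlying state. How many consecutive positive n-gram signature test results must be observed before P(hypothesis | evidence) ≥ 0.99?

Prior odds: 0.0003 ÷ 0.9997 = 3/9997.
Likelihood ratio of a positive result = 0.85/0.05 = 17.
Target posterior odds = 0.99/0.01 = 99.
Require 17ⁿ ≥ 99 ÷ (3/9997) = 329901.
17⁴ = 83521 falls short of 329901 but 17⁵ = 1419857 reaches it, so n = 5.

5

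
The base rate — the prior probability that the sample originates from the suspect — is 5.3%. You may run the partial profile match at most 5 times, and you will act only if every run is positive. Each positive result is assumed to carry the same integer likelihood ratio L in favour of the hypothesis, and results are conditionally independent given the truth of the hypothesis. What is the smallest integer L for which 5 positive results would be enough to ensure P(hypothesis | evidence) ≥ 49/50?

Prior odds = 0.053/0.947 = 53/947.
Target odds = 0.98/0.02 = 49.
Need L⁵ ≥ 49 ÷ (53/947) = 46403/53.
3⁵ = 243 < 46403/53 ≤ 1024 = 4⁵, so L = 4.

4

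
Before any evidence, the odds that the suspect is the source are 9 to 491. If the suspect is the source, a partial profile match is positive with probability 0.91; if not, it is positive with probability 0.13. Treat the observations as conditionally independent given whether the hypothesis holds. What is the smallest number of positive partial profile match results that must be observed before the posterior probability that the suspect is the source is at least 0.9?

4

Prior odds = 9/491.
Likelihood ratio of a positive = 0.91/0.13 = 7.
Target posterior odds = 0.9/0.1 = 9.
Require 7ⁿ ≥ 9 ÷ (9/491) = 491.
7³ = 343 falls short of 491 but 7⁴ = 2401 reaches it, so n = 4.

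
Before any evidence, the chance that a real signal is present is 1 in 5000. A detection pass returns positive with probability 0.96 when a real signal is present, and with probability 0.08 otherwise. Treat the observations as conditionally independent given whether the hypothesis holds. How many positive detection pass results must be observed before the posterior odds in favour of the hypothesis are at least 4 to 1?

Prior odds: 0.0002 ÷ 0.9998 = 1/4999.
Likelihood ratio of a positive result = 0.96/0.08 = 12.
Target odds = 4.
Require 12ⁿ ≥ 4 ÷ (1/4999) = 19996.
12³ = 1728 falls short of 19996 but 12⁴ = 20736 reaches it, so n = 4.

4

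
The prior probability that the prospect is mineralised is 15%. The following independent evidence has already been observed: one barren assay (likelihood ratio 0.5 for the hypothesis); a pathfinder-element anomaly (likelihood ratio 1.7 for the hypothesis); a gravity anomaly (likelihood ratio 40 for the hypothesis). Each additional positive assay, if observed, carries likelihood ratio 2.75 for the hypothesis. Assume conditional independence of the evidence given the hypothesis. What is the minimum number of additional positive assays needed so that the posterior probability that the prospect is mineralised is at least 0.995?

4

Prior odds = 0.15/0.85 = 3/17.
Combined Bayes factor of the evidence already in hand = 0.5 × 1.7 × 40 = 34.
Odds after that evidence = (3/17) × 34 = 6.
Target odds = 0.995/0.005 = 199.
Need 2.75ⁿ ≥ 199 ÷ 6 = 199/6.
2.75³ = 20.796875 falls short of 199/6 but 2.75⁴ = 57.19140625 reaches it, so n = 4.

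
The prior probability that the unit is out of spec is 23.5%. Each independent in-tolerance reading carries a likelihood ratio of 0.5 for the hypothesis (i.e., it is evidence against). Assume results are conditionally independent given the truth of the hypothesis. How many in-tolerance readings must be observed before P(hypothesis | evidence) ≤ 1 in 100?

5

Prior odds = 0.235/0.765 = 47/153.
Likelihood ratio per in-tolerance reading = 0.5.
Target posterior odds = 0.01/0.99 = 1/99.
Require 0.5ⁿ ≤ 1/99 ÷ (47/153) = 17/517.
0.5⁴ = 0.0625 is still above 17/517 but 0.5⁵ = 0.03125 is at or below it, so n = 5.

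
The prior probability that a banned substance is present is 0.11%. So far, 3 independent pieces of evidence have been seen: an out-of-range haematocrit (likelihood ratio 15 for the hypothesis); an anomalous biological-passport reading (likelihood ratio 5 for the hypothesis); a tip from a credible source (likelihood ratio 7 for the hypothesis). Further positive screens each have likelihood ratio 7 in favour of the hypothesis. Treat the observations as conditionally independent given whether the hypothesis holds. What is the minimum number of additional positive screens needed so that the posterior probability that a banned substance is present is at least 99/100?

Prior odds = 0.0011/0.9989 = 11/9989.
Combined Bayes factor of the evidence already in hand = 15 × 5 × 7 = 525.
Odds after that evidence = (11/9989) × 525 = 825/1427.
Target odds = 0.99/0.01 = 99.
Need 7ⁿ ≥ 99 ÷ (825/1427) = 171.24.
7² = 49 falls short of 171.24 but 7³ = 343 reaches it, so n = 3.

3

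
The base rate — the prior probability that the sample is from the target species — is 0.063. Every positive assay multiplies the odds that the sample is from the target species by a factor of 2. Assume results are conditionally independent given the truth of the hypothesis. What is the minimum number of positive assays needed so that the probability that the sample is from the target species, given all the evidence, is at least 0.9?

Prior odds: 0.063 ÷ 0.937 = 63/937.
Likelihood ratio per positive assay = 2.
Target odds: 0.9 ÷ 0.1 = 9.
Require 2ⁿ ≥ 9 ÷ (63/937) = 937/7.
2⁷ = 128 falls short of 937/7 but 2⁸ = 256 reaches it, so n = 8.

8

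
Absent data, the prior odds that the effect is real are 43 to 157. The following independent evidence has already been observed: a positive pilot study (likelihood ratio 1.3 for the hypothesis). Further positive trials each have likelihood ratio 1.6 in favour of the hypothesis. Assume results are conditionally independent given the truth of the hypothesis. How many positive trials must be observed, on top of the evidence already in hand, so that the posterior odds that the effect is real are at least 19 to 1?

9

Prior odds = 43/157.
Bayes factor of the evidence already in hand = 1.3.
Odds after that evidence = (43/157) × 1.3 = 559/1570.
Target odds = 19.
Need 1.6ⁿ ≥ 19 ÷ (559/1570) = 29830/559.
1.6⁸ = 16777216/390625 falls short of 29830/559 but 1.6⁹ = 134217728/1953125 reaches it, so n = 9.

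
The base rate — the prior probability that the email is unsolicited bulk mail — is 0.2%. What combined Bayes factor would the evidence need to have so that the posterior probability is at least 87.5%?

3493

Prior odds = 0.002/0.998 = 1/499.
Target odds = 0.875/0.125 = 7.
Required Bayes factor = 7 ÷ (1/499) = 3493.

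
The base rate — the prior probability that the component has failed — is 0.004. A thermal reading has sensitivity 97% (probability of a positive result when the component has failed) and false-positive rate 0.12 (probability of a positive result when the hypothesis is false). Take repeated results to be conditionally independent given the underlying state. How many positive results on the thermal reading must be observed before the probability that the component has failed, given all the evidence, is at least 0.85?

Prior odds: 0.004 ÷ 0.996 = 1/249.
Likelihood ratio of a positive result = 0.97/0.12 = 97/12.
Target posterior odds = 0.85/0.15 = 17/3.
Need (1/249) × (97/12)ⁿ ≥ 17/3, i.e. (97/12)ⁿ ≥ 1411.
(97/12)³ = 912673/1728 falls short of 1411 but (97/12)⁴ = 88529281/20736 reaches it, so n = 4.

4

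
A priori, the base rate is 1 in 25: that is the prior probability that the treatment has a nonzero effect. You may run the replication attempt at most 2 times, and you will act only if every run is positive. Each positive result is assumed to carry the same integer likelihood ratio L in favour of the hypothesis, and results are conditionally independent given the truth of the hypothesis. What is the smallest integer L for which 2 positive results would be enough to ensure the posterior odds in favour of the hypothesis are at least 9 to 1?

15

Prior odds = 0.04/0.96 = 1/24.
Target odds = 9.
Need L² ≥ 9 ÷ (1/24) = 216.
14² = 196 < 216 ≤ 225 = 15², so L = 15.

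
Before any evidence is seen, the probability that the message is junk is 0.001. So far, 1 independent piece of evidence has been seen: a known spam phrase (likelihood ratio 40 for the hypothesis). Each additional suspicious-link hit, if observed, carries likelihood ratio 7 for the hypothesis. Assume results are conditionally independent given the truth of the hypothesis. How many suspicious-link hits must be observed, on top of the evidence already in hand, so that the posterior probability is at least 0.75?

Prior odds = 0.001/0.999 = 1/999.
Bayes factor of the evidence already in hand = 40.
Odds after that evidence = (1/999) × 40 = 40/999.
Target odds = 0.75/0.25 = 3.
Need 7ⁿ ≥ 3 ÷ (40/999) = 74.925.
7² = 49 falls short of 74.925 but 7³ = 343 reaches it, so n = 3.

3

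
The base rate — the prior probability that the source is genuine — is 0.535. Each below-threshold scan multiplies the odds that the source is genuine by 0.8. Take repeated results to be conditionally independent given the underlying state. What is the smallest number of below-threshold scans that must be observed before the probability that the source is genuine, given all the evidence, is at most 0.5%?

Prior odds: 0.535 ÷ 0.465 = 107/93.
Likelihood ratio per below-threshold scan = 0.8.
Target odds: 0.005 ÷ 0.995 = 1/199.
Need (107/93) × 0.8ⁿ ≤ 1/199, i.e. 0.8ⁿ ≤ 93/21293.
0.8²⁴ ≈0.00472237 is still above 93/21293 but 0.8²⁵ ≈0.00377789 is at or below it, so n = 25.

25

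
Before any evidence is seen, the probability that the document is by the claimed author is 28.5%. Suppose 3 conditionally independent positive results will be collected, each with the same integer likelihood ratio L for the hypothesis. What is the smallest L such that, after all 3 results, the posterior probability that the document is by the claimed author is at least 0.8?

3

Prior odds = 0.285/0.715 = 57/143.
Target odds = 0.8/0.2 = 4.
Need L³ ≥ 4 ÷ (57/143) = 572/57.
2³ = 8 < 572/57 ≤ 27 = 3³, so L = 3.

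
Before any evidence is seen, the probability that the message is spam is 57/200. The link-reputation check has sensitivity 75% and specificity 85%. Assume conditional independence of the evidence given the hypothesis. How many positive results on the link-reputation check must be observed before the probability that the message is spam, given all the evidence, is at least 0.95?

3

Prior odds = 0.285/0.715 = 57/143.
False-positive rate = 1 − 0.85 = 0.15; likelihood ratio of a positive = 0.75/0.15 = 5.
Target posterior odds = 0.95/0.05 = 19.
Need (57/143) × 5ⁿ ≥ 19, i.e. 5ⁿ ≥ 143/3.
5² = 25 falls short of 143/3 but 5³ = 125 reaches it, so n = 3.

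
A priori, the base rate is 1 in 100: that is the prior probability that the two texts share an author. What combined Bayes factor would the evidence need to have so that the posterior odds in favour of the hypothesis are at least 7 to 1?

Prior odds = 0.01/0.99 = 1/99.
Target odds = 7.
Required Bayes factor = 7 ÷ (1/99) = 693.

693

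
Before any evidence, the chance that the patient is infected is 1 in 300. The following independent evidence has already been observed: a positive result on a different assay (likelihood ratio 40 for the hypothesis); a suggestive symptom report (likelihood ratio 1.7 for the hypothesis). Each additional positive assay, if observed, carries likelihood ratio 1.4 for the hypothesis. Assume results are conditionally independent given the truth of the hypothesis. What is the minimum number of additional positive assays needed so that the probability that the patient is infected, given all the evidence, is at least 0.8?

9

Prior odds = (1/300)/(299/300) = 1/299.
Combined Bayes factor of the evidence already in hand = 40 × 1.7 = 68.
Odds after that evidence = (1/299) × 68 = 68/299.
Target odds = 0.8/0.2 = 4.
Need 1.4ⁿ ≥ 4 ÷ (68/299) = 299/17.
1.4⁸ = 5764801/390625 falls short of 299/17 but 1.4⁹ = 40353607/1953125 reaches it, so n = 9.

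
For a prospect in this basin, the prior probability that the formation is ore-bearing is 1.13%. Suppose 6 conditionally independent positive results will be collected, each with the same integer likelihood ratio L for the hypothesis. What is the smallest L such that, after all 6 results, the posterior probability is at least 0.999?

Prior odds = 0.0113/0.9887 = 113/9887.
Target odds = 0.999/0.001 = 999.
Need L⁶ ≥ 999 ÷ (113/9887) = 9877113/113.
6⁶ = 46656 < 9877113/113 ≤ 117649 = 7⁶, so L = 7.

7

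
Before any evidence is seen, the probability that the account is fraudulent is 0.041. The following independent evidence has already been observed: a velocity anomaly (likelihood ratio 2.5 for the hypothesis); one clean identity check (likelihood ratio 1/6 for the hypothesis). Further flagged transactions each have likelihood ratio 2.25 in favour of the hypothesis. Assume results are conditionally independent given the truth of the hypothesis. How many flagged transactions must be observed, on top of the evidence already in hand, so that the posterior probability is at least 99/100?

11

Prior odds = 0.041/0.959 = 41/959.
Combined Bayes factor of the evidence already in hand = 2.5 × (1/6) = 5/12.
Odds after that evidence = (41/959) × 5/12 = 205/11508.
Target odds = 0.99/0.01 = 99.
Need 2.25ⁿ ≥ 99 ÷ (205/11508) = 1139292/205.
2.25¹⁰ ≈3325.26 falls short of 1139292/205 but 2.25¹¹ ≈7481.83 reaches it, so n = 11.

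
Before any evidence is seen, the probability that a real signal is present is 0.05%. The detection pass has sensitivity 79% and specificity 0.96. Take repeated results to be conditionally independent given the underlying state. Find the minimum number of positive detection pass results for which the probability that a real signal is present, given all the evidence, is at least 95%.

4

Prior odds: 0.0005 ÷ 0.9995 = 1/1999.
False-positive rate = 1 − 0.96 = 0.04; likelihood ratio of a positive = 0.79/0.04 = 19.75.
Target odds: 0.95 ÷ 0.05 = 19.
Need (1/1999) × 19.75ⁿ ≥ 19, i.e. 19.75ⁿ ≥ 37981.
19.75³ = 7703.734375 falls short of 37981 but 19.75⁴ = 38950081/256 reaches it, so n = 4.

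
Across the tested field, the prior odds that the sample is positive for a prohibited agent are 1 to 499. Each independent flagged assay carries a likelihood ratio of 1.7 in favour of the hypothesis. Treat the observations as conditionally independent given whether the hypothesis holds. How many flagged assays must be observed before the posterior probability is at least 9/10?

16

Prior odds = 1/499.
Likelihood ratio per flagged assay = 1.7.
Target posterior odds = 0.9/0.1 = 9.
Require 1.7ⁿ ≥ 9 ÷ (1/499) = 4491.
1.7¹⁵ ≈2862.42 falls short of 4491 but 1.7¹⁶ ≈4866.12 reaches it, so n = 16.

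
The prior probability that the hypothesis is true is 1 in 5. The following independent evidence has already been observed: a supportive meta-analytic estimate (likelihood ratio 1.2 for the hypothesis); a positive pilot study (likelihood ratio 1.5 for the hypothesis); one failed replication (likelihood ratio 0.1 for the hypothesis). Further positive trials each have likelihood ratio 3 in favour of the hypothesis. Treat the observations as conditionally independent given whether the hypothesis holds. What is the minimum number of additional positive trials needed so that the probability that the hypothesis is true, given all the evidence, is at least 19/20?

Prior odds = 0.2/0.8 = 0.25.
Combined Bayes factor of the evidence already in hand = 1.2 × 1.5 × 0.1 = 0.18.
Odds after that evidence = 0.25 × 0.18 = 0.045.
Target odds = 0.95/0.05 = 19.
Need 3ⁿ ≥ 19 ÷ 0.045 = 3800/9.
3⁵ = 243 falls short of 3800/9 but 3⁶ = 729 reaches it, so n = 6.

6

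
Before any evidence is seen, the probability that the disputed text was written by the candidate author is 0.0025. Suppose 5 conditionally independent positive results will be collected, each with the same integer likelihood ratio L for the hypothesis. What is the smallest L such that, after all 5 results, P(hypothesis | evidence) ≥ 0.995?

10

Prior odds = 0.0025/0.9975 = 1/399.
Target odds = 0.995/0.005 = 199.
Need L⁵ ≥ 199 ÷ (1/399) = 79401.
9⁵ = 59049 < 79401 ≤ 100000 = 10⁵, so L = 10.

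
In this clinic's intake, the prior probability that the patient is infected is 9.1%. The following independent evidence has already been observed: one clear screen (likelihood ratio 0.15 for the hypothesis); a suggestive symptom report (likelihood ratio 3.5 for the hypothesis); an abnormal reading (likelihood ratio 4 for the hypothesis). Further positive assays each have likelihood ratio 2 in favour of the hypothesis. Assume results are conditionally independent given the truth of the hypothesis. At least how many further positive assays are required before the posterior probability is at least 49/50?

8

Prior odds = 0.091/0.909 = 91/909.
Combined Bayes factor of the evidence already in hand = 0.15 × 3.5 × 4 = 2.1.
Odds after that evidence = (91/909) × 2.1 = 637/3030.
Target odds = 0.98/0.02 = 49.
Need 2ⁿ ≥ 49 ÷ (637/3030) = 3030/13.
2⁷ = 128 falls short of 3030/13 but 2⁸ = 256 reaches it, so n = 8.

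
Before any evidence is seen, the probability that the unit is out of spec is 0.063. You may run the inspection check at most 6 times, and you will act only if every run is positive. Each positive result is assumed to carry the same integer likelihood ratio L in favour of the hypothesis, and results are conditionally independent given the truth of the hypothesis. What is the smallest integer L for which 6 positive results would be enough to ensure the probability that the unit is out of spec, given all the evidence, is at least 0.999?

5

Prior odds = 0.063/0.937 = 63/937.
Target odds = 0.999/0.001 = 999.
Need L⁶ ≥ 999 ÷ (63/937) = 104007/7.
4⁶ = 4096 < 104007/7 ≤ 15625 = 5⁶, so L = 5.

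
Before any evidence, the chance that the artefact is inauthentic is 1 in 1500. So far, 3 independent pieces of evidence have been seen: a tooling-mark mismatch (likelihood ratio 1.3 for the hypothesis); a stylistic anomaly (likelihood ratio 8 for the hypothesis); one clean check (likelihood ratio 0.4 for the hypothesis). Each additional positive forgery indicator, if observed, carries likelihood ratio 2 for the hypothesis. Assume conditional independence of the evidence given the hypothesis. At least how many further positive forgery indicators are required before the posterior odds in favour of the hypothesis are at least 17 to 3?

11

Prior odds = (1/1500)/(1499/1500) = 1/1499.
Combined Bayes factor of the evidence already in hand = 1.3 × 8 × 0.4 = 4.16.
Odds after that evidence = (1/1499) × 4.16 = 104/37475.
Target odds = 17/3.
Need 2ⁿ ≥ 17/3 ÷ (104/37475) = 637075/312.
2¹⁰ = 1024 falls short of 637075/312 but 2¹¹ = 2048 reaches it, so n = 11.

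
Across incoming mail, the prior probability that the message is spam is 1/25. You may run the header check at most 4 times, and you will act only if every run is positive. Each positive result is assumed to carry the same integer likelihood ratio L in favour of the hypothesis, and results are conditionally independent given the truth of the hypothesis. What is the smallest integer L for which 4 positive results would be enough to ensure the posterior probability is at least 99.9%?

13

Prior odds = 0.04/0.96 = 1/24.
Target odds = 0.999/0.001 = 999.
Need L⁴ ≥ 999 ÷ (1/24) = 23976.
12⁴ = 20736 < 23976 ≤ 28561 = 13⁴, so L = 13.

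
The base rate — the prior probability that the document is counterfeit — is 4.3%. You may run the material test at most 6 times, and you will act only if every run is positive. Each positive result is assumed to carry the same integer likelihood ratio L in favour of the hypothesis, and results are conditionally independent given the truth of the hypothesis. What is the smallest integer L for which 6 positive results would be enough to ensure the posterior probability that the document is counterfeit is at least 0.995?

5

Prior odds = 0.043/0.957 = 43/957.
Target odds = 0.995/0.005 = 199.
Need L⁶ ≥ 199 ÷ (43/957) = 190443/43.
4⁶ = 4096 < 190443/43 ≤ 15625 = 5⁶, so L = 5.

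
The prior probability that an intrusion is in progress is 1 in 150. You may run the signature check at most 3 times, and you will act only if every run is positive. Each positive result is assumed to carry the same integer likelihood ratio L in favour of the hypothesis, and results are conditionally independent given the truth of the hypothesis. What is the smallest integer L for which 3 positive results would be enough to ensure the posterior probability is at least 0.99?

25

Prior odds = (1/150)/(149/150) = 1/149.
Target odds = 0.99/0.01 = 99.
Need L³ ≥ 99 ÷ (1/149) = 14751.
24³ = 13824 < 14751 ≤ 15625 = 25³, so L = 25.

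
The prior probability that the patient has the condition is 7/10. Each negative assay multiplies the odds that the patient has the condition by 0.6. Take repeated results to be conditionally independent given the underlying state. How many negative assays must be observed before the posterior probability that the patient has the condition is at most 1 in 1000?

Prior odds = 0.7/0.3 = 7/3.
Likelihood ratio per negative assay = 0.6.
Target odds: 0.001 ÷ 0.999 = 1/999.
Need (7/3) × 0.6ⁿ ≤ 1/999, i.e. 0.6ⁿ ≤ 1/2331.
0.6¹⁵ ≈0.000470185 is still above 1/2331 but 0.6¹⁶ ≈0.000282111 is at or below it, so n = 16.

16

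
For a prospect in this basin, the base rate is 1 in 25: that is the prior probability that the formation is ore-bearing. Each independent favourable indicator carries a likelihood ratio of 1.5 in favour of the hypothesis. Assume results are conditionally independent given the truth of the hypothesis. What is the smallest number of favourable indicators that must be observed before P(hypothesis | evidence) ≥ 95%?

16

Prior odds: 0.04 ÷ 0.96 = 1/24.
Likelihood ratio per favourable indicator = 1.5.
Target odds: 0.95 ÷ 0.05 = 19.
Require 1.5ⁿ ≥ 19 ÷ (1/24) = 456.
1.5¹⁵ = 14348907/32768 falls short of 456 but 1.5¹⁶ = 43046721/65536 reaches it, so n = 16.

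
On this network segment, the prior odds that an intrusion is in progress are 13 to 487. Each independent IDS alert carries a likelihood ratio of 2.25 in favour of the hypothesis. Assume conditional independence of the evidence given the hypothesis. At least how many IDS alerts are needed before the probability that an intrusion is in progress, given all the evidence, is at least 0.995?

Prior odds = 13/487.
Likelihood ratio per IDS alert = 2.25.
Target posterior odds = 0.995/0.005 = 199.
Require 2.25ⁿ ≥ 199 ÷ (13/487) = 96913/13.
2.25¹⁰ ≈3325.26 falls short of 96913/13 but 2.25¹¹ ≈7481.83 reaches it, so n = 11.

11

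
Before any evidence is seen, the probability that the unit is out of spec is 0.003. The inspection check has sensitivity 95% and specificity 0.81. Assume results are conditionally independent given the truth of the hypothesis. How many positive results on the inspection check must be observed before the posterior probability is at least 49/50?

Prior odds = 0.003/0.997 = 3/997.
False-positive rate = 1 − 0.81 = 0.19; likelihood ratio of a positive = 0.95/0.19 = 5.
Target posterior odds = 0.98/0.02 = 49.
Need (3/997) × 5ⁿ ≥ 49, i.e. 5ⁿ ≥ 48853/3.
5⁶ = 15625 falls short of 48853/3 but 5⁷ = 78125 reaches it, so n = 7.

7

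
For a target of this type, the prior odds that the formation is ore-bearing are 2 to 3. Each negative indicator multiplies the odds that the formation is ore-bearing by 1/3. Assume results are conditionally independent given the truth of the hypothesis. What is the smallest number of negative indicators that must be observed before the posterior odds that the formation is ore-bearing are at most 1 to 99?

Prior odds = 2/3.
Likelihood ratio per negative indicator = 1/3.
Target odds = 1/99.
Require (1/3)ⁿ ≤ 1/99 ÷ (2/3) = 1/66.
(1/3)³ = 1/27 is still above 1/66 but (1/3)⁴ = 1/81 is at or below it, so n = 4.

4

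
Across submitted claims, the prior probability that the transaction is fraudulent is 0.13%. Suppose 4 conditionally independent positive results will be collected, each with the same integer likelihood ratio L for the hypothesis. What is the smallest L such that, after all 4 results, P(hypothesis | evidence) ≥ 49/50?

Prior odds = 0.0013/0.9987 = 13/9987.
Target odds = 0.98/0.02 = 49.
Need L⁴ ≥ 49 ÷ (13/9987) = 489363/13.
13⁴ = 28561 < 489363/13 ≤ 38416 = 14⁴, so L = 14.

14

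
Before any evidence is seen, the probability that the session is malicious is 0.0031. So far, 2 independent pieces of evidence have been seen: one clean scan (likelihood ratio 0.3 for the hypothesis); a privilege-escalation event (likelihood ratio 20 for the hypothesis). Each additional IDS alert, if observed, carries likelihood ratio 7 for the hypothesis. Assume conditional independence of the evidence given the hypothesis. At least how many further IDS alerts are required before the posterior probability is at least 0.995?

5

Prior odds = 0.0031/0.9969 = 31/9969.
Combined Bayes factor of the evidence already in hand = 0.3 × 20 = 6.
Odds after that evidence = (31/9969) × 6 = 62/3323.
Target odds = 0.995/0.005 = 199.
Need 7ⁿ ≥ 199 ÷ (62/3323) = 661277/62.
7⁴ = 2401 falls short of 661277/62 but 7⁵ = 16807 reaches it, so n = 5.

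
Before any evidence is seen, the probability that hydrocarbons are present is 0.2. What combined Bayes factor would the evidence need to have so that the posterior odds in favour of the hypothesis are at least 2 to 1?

8

Prior odds = 0.2/0.8 = 0.25.
Target odds = 2.
Required Bayes factor = 2 ÷ 0.25 = 8.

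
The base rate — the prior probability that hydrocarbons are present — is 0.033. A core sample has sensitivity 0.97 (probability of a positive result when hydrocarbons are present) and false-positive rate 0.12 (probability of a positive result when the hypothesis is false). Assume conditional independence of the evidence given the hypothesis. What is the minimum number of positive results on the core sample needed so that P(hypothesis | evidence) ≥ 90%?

3

Prior odds: 0.033 ÷ 0.967 = 33/967.
Likelihood ratio of a positive result = 0.97/0.12 = 97/12.
Target posterior odds = 0.9/0.1 = 9.
Need (33/967) × (97/12)ⁿ ≥ 9, i.e. (97/12)ⁿ ≥ 2901/11.
(97/12)² = 9409/144 falls short of 2901/11 but (97/12)³ = 912673/1728 reaches it, so n = 3.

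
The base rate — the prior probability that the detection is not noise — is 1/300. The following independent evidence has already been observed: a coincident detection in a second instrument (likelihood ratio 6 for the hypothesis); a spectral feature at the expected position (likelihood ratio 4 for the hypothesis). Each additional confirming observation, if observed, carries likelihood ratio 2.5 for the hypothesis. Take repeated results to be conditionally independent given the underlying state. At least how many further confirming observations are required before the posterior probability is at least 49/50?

Prior odds = (1/300)/(299/300) = 1/299.
Combined Bayes factor of the evidence already in hand = 6 × 4 = 24.
Odds after that evidence = (1/299) × 24 = 24/299.
Target odds = 0.98/0.02 = 49.
Need 2.5ⁿ ≥ 49 ÷ (24/299) = 14651/24.
2.5⁷ = 610.3515625 falls short of 14651/24 but 2.5⁸ = 390625/256 reaches it, so n = 8.

8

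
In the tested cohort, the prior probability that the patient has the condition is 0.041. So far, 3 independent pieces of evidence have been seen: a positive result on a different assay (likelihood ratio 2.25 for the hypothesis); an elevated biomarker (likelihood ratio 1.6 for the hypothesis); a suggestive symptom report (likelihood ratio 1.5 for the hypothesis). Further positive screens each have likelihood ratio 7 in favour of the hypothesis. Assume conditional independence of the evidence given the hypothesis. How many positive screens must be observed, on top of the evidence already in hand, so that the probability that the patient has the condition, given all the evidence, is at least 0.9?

Prior odds = 0.041/0.959 = 41/959.
Combined Bayes factor of the evidence already in hand = 2.25 × 1.6 × 1.5 = 5.4.
Odds after that evidence = (41/959) × 5.4 = 1107/4795.
Target odds = 0.9/0.1 = 9.
Need 7ⁿ ≥ 9 ÷ (1107/4795) = 4795/123.
7¹ = 7 falls short of 4795/123 but 7² = 49 reaches it, so n = 2.

2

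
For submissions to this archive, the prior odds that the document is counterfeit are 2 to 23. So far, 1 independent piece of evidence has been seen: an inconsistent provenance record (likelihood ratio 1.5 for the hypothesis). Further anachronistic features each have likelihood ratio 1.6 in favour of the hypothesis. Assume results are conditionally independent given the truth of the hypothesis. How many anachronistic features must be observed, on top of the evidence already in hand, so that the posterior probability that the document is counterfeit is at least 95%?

Prior odds = 2/23.
Bayes factor of the evidence already in hand = 1.5.
Odds after that evidence = (2/23) × 1.5 = 3/23.
Target odds = 0.95/0.05 = 19.
Need 1.6ⁿ ≥ 19 ÷ (3/23) = 437/3.
1.6¹⁰ ≈109.951 falls short of 437/3 but 1.6¹¹ ≈175.922 reaches it, so n = 11.

11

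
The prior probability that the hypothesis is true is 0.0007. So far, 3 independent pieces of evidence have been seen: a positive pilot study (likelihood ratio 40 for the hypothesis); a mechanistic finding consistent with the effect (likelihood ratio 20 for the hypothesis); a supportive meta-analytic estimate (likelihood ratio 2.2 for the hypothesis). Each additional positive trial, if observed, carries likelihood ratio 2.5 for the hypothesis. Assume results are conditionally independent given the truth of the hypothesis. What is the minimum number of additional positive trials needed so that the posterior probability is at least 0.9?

Prior odds = 0.0007/0.9993 = 7/9993.
Combined Bayes factor of the evidence already in hand = 40 × 20 × 2.2 = 1760.
Odds after that evidence = (7/9993) × 1760 = 12320/9993.
Target odds = 0.9/0.1 = 9.
Need 2.5ⁿ ≥ 9 ÷ (12320/9993) = 89937/12320.
2.5² = 6.25 falls short of 89937/12320 but 2.5³ = 15.625 reaches it, so n = 3.

3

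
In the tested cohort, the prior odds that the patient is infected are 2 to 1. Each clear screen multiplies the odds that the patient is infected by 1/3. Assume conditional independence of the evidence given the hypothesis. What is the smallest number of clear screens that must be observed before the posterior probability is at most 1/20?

Prior odds = 2.
Likelihood ratio per clear screen = 1/3.
Target posterior odds = 0.05/0.95 = 1/19.
Require (1/3)ⁿ ≤ 1/19 ÷ 2 = 1/38.
(1/3)³ = 1/27 is still above 1/38 but (1/3)⁴ = 1/81 is at or below it, so n = 4.

4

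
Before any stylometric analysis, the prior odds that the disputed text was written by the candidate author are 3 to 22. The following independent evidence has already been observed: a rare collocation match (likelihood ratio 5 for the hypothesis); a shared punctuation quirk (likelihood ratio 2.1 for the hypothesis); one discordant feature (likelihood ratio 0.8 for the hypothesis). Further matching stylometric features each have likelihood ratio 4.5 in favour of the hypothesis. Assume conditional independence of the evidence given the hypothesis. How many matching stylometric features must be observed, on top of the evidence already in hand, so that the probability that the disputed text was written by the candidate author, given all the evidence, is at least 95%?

Prior odds = 3/22.
Combined Bayes factor of the evidence already in hand = 5 × 2.1 × 0.8 = 8.4.
Odds after that evidence = (3/22) × 8.4 = 63/55.
Target odds = 0.95/0.05 = 19.
Need 4.5ⁿ ≥ 19 ÷ (63/55) = 1045/63.
4.5¹ = 4.5 falls short of 1045/63 but 4.5² = 20.25 reaches it, so n = 2.

2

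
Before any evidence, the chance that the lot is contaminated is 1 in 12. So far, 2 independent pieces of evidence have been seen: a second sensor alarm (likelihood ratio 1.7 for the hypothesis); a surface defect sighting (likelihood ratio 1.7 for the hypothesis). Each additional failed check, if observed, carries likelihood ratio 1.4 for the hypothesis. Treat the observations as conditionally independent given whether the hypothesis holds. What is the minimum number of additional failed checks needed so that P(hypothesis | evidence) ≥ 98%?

16

Prior odds = (1/12)/(11/12) = 1/11.
Combined Bayes factor of the evidence already in hand = 1.7 × 1.7 = 2.89.
Odds after that evidence = (1/11) × 2.89 = 289/1100.
Target odds = 0.98/0.02 = 49.
Need 1.4ⁿ ≥ 49 ÷ (289/1100) = 53900/289.
1.4¹⁵ ≈155.568 falls short of 53900/289 but 1.4¹⁶ ≈217.795 reaches it, so n = 16.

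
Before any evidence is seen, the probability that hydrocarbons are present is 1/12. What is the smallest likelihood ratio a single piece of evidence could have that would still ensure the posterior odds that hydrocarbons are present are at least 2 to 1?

Prior odds = (1/12)/(11/12) = 1/11.
Target odds = 2.
Required Bayes factor = 2 ÷ (1/11) = 22.

22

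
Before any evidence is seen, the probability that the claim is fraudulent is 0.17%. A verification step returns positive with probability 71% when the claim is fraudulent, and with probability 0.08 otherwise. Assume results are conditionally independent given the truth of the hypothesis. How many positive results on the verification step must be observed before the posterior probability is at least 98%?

Prior odds: 0.0017 ÷ 0.9983 = 17/9983.
Likelihood ratio of a positive result = 0.71/0.08 = 8.875.
Target posterior odds = 0.98/0.02 = 49.
Need (17/9983) × 8.875ⁿ ≥ 49, i.e. 8.875ⁿ ≥ 489167/17.
8.875⁴ = 25411681/4096 falls short of 489167/17 but 8.875⁵ ≈55060.7 reaches it, so n = 5.

5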